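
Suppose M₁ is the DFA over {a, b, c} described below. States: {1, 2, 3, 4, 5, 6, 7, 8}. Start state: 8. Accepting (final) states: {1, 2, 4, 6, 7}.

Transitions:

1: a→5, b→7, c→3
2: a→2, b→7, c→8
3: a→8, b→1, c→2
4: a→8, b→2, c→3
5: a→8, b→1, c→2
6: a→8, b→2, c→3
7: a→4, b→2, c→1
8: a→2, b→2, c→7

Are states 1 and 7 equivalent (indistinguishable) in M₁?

No

First remove the unreachable states {6}; 7 states remain.
Initial partition by acceptance: {1,2,4,7} | {3,5,8}.
On input a, block {1,2,4,7} splits into {1,4} and {2,7}.
On input a, block {3,5,8} splits into {3,5} and {8}.
Split {1,4} by δ(·,a) → {1} and {4}.
Refine {2,7} on symbol a: members go to different blocks, giving {2} and {7}.
Stable partition: {1} | {3,5} | {2} | {8} | {4} | {7} — 6 equivalence classes.
1 and 7 end up in different blocks, so they are distinguishable. For instance, the string 'a' is accepted from only 7.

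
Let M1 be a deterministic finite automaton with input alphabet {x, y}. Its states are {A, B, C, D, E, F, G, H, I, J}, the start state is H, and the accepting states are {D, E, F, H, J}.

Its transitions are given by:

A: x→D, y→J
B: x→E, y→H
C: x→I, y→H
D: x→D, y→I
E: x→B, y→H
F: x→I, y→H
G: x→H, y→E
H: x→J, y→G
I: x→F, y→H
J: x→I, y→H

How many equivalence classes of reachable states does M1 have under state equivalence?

4

States {A,C,D} cannot be reached from the start state, so discard them.
Initial partition by acceptance: {E,F,H,J} | {B,G,I}.
Refine {E,F,H,J} on symbol x: members go to different blocks, giving {E,F,J} and {H}.
Split {B,G,I} by δ(·,x) → {B,I} and {G}.
The partition is now stable with 4 blocks: {E,F,J} | {B,I} | {H} | {G}.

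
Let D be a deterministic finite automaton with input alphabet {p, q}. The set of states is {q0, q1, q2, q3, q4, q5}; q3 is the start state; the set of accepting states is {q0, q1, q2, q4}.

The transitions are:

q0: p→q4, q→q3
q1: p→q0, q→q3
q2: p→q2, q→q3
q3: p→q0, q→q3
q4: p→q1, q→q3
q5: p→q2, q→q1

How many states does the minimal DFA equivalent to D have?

2

States {q2,q5} cannot be reached from the start state, so discard them.
Start with accepting vs non-accepting: {q0,q1,q4} | {q3}.
Stable partition: {q0,q1,q4} | {q3} — 2 equivalence classes.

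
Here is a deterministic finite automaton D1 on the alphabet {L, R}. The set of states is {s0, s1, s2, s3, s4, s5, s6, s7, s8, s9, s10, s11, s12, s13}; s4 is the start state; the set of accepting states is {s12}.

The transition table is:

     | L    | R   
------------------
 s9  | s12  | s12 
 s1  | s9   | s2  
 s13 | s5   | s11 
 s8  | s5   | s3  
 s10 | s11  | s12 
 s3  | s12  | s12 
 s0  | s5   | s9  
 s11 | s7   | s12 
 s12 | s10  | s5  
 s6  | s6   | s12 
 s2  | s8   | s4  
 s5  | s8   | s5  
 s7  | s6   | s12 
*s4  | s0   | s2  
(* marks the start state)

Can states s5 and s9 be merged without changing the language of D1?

No

First remove the unreachable states {s1,s13}; 12 states remain.
Start with accepting vs non-accepting: {s12} | {s0,s2,s3,s4,s5,s6,s7,s8,s9,s10,s11}.
Split {s0,s2,s3,s4,s5,s6,s7,s8,s9,s10,s11} by δ(·,L) → {s0,s2,s4,s5,s6,s7,s8,s10,s11} and {s3,s9}.
On input R, block {s0,s2,s4,s5,s6,s7,s8,s10,s11} splits into {s6,s7,s10,s11} and {s2,s4,s5} and {s0,s8}.
No further refinement is possible. Final partition (5 blocks): {s12} | {s6,s7,s10,s11} | {s3,s9} | {s2,s4,s5} | {s0,s8}.
s5 and s9 end up in different blocks, so they are distinguishable. For instance, the string 'L' is accepted from only s9.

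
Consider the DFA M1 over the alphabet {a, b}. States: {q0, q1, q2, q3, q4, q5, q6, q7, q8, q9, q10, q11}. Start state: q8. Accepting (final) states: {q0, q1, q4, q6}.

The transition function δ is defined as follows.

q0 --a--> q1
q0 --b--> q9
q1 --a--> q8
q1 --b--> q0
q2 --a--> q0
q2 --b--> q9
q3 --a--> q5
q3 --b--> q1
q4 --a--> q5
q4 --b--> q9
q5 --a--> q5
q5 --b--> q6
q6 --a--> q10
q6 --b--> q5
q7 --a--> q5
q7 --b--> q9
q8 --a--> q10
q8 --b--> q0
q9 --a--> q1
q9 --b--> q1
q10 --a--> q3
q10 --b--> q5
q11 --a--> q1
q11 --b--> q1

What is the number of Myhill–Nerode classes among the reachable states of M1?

First remove the unreachable states {q2,q4,q7,q11}; 8 states remain.
Start with accepting vs non-accepting: {q0,q1,q6} | {q3,q5,q8,q9,q10}.
On input a, block {q0,q1,q6} splits into {q1,q6} and {q0}.
Refine {q1,q6} on symbol b: members go to different blocks, giving {q1} and {q6}.
Refine {q3,q5,q8,q9,q10} on symbol a: members go to different blocks, giving {q3,q5,q8,q10} and {q9}.
On input b, block {q3,q5,q8,q10} splits into {q3} and {q5} and {q8} and {q10}.
The partition is now stable with 8 blocks: {q1} | {q3} | {q0} | {q6} | {q9} | {q5} | {q8} | {q10}.

8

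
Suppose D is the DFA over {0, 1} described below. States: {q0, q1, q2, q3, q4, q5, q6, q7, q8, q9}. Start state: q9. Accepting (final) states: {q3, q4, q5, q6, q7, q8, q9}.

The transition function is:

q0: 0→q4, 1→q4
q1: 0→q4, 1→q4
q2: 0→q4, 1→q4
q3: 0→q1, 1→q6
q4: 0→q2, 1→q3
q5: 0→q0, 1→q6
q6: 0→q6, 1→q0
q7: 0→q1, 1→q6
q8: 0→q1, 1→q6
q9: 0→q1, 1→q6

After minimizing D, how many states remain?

First remove the unreachable states {q5,q7,q8}; 7 states remain.
Initial partition by acceptance: {q3,q4,q6,q9} | {q0,q1,q2}.
On input 0, block {q3,q4,q6,q9} splits into {q3,q4,q9} and {q6}.
Refine {q3,q4,q9} on symbol 1: members go to different blocks, giving {q3,q9} and {q4}.
The partition is now stable with 4 blocks: {q3,q9} | {q0,q1,q2} | {q6} | {q4}.

4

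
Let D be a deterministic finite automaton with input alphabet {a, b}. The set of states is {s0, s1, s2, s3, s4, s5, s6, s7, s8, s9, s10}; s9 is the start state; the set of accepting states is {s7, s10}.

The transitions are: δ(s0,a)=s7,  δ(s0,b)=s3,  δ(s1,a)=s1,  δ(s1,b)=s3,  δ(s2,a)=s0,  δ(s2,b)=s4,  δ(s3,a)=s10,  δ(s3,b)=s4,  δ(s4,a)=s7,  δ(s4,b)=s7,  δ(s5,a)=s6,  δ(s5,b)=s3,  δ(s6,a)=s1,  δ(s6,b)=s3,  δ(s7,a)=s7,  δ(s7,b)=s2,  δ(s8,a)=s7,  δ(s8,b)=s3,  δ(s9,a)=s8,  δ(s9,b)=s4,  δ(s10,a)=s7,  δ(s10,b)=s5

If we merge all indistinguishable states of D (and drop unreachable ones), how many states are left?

Every state is reachable, so we keep all 11.
Initial partition by acceptance: {s7,s10} | {s0,s1,s2,s3,s4,s5,s6,s8,s9}.
Split {s0,s1,s2,s3,s4,s5,s6,s8,s9} by δ(·,a) → {s1,s2,s5,s6,s9} and {s0,s3,s4,s8}.
On input a, block {s1,s2,s5,s6,s9} splits into {s1,s5,s6} and {s2,s9}.
Split {s7,s10} by δ(·,b) → {s7} and {s10}.
Refine {s0,s3,s4,s8} on symbol a: members go to different blocks, giving {s0,s4,s8} and {s3}.
On input b, block {s0,s4,s8} splits into {s0,s8} and {s4}.
The partition is now stable with 7 blocks: {s7} | {s1,s5,s6} | {s0,s8} | {s2,s9} | {s10} | {s3} | {s4}.

7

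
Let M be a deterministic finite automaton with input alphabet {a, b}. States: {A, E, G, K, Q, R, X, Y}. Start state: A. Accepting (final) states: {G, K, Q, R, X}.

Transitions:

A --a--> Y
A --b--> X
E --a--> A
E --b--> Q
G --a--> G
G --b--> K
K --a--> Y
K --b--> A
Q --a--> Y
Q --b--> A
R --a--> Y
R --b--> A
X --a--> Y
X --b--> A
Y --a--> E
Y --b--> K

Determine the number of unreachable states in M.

2

BFS from A reaches {A, E, K, Q, X, Y}; the 2 state(s) G, R are never visited.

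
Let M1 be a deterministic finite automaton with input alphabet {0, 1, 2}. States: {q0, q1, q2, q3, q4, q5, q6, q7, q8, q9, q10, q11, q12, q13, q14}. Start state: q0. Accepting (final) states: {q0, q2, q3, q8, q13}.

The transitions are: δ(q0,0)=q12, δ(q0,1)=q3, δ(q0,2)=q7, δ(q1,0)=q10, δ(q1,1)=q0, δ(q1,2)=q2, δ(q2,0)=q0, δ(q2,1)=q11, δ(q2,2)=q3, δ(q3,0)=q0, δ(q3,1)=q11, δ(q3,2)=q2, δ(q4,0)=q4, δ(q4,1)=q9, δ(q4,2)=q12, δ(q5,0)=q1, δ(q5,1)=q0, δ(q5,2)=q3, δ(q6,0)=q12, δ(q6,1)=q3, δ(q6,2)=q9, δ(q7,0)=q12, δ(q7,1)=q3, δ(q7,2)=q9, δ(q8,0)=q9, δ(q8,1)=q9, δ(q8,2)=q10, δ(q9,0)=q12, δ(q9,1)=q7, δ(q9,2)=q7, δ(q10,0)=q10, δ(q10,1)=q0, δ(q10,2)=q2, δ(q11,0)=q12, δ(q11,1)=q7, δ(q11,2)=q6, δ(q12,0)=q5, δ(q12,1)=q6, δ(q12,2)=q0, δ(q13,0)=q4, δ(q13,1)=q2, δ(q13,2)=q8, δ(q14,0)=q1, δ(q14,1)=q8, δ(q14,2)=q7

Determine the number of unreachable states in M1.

4

No path from q0 leads to q4, q8, q13, q14; the other 11 states are all reachable.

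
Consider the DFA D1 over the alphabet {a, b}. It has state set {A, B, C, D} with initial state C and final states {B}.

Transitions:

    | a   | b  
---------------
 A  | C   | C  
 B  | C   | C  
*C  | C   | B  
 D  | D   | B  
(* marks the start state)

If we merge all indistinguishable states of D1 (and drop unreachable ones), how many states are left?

First remove the unreachable states {A,D}; 2 states remain.
Initial partition by acceptance: {B} | {C}.
No further refinement is possible. Final partition (2 blocks): {B} | {C}.

2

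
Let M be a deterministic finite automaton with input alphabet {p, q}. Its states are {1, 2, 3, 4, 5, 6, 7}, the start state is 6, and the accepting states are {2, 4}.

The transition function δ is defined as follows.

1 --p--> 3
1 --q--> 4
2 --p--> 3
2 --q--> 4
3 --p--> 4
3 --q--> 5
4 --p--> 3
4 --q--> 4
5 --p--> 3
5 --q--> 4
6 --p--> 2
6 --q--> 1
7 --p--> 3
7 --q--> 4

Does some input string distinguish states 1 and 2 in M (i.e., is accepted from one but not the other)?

Yes

Reachable states from the start: {1,2,3,4,5,6}. Unreachable: {7} — drop them.
Initial partition by acceptance: {2,4} | {1,3,5,6}.
Refine {1,3,5,6} on symbol p: members go to different blocks, giving {1,5} and {3,6}.
Stable partition: {2,4} | {1,5} | {3,6} — 3 equivalence classes.
1 and 2 end up in different blocks, so they are distinguishable. For instance, the string 'ε' is accepted from only 2.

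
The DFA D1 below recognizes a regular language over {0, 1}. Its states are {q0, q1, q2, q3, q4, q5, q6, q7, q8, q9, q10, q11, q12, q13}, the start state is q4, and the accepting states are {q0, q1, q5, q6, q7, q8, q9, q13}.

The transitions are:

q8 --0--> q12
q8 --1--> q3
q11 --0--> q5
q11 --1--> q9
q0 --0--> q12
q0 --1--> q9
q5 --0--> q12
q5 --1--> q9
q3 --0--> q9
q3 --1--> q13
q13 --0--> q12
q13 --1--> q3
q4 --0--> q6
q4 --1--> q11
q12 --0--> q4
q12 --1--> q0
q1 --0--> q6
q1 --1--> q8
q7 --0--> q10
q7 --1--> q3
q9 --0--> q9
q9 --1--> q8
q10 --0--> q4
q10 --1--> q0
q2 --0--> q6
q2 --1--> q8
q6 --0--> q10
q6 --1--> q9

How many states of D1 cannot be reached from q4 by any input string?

Starting at q4 and following transitions, the reachable set is {q0, q3, q4, q5, q6, q8, q9, q10, q11, q12, q13}. That leaves q1, q2, q7 unreachable — 3 in total.

3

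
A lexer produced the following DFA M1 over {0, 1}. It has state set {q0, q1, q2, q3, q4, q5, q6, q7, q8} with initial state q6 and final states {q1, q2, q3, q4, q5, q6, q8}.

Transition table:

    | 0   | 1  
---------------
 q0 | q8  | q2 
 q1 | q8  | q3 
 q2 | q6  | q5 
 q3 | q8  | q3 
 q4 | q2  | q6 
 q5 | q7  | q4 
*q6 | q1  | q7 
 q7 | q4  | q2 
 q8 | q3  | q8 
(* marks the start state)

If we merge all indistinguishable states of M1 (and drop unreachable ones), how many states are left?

6

First remove the unreachable states {q0}; 8 states remain.
Initial partition by acceptance: {q1,q2,q3,q4,q5,q6,q8} | {q7}.
On input 0, block {q1,q2,q3,q4,q5,q6,q8} splits into {q1,q2,q3,q4,q6,q8} and {q5}.
Split {q1,q2,q3,q4,q6,q8} by δ(·,1) → {q1,q3,q4,q8} and {q2} and {q6}.
On input 0, block {q1,q3,q4,q8} splits into {q1,q3,q8} and {q4}.
No further refinement is possible. Final partition (6 blocks): {q1,q3,q8} | {q7} | {q5} | {q2} | {q6} | {q4}.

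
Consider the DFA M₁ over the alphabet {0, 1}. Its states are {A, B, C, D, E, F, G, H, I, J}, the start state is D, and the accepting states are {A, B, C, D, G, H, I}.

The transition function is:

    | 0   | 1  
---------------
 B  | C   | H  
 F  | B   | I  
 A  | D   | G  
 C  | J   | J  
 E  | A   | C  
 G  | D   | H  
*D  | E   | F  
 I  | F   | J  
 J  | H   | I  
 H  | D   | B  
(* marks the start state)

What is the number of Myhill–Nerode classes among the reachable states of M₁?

3

Initial partition by acceptance: {A,B,C,D,G,H,I} | {E,F,J}.
On input 0, block {A,B,C,D,G,H,I} splits into {A,B,G,H} and {C,D,I}.
Stable partition: {A,B,G,H} | {E,F,J} | {C,D,I} — 3 equivalence classes.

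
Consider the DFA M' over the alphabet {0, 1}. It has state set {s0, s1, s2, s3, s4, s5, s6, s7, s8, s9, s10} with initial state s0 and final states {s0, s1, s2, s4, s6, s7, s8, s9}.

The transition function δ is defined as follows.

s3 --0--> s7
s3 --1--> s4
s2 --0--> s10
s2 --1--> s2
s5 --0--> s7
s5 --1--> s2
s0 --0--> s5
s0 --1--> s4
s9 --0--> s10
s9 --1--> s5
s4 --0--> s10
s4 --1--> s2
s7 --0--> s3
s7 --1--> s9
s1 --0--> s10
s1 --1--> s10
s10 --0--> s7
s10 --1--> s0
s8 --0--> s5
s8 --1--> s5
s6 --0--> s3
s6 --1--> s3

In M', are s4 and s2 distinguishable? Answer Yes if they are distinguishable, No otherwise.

States {s1,s6,s8} cannot be reached from the start state, so discard them.
Start with accepting vs non-accepting: {s0,s2,s4,s7,s9} | {s3,s5,s10}.
Refine {s0,s2,s4,s7,s9} on symbol 1: members go to different blocks, giving {s0,s2,s4,s7} and {s9}.
On input 1, block {s0,s2,s4,s7} splits into {s0,s2,s4} and {s7}.
Stable partition: {s0,s2,s4} | {s3,s5,s10} | {s9} | {s7} — 4 equivalence classes.
s4 and s2 lie in the same block of the stable partition, so they are equivalent — no string distinguishes them.

No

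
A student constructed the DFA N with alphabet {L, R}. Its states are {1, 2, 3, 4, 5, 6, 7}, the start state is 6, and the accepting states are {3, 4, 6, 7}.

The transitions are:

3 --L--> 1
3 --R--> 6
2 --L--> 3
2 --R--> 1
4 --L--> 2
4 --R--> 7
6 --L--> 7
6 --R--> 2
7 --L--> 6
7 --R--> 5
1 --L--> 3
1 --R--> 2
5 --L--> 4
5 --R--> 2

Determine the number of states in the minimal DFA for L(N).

Every state is reachable, so we keep all 7.
Initial partition by acceptance: {3,4,6,7} | {1,2,5}.
Refine {3,4,6,7} on symbol L: members go to different blocks, giving {3,4} and {6,7}.
Stable partition: {3,4} | {1,2,5} | {6,7} — 3 equivalence classes.

3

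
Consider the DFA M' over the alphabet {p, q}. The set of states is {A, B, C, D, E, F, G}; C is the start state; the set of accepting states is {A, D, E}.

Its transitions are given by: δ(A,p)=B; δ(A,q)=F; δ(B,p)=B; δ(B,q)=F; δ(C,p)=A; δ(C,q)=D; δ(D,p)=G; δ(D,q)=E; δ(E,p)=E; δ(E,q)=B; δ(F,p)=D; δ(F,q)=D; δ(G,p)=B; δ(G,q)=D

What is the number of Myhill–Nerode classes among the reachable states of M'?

7

Every state is reachable, so we keep all 7.
P0 = {A,D,E} | {B,C,F,G}.
On input p, block {A,D,E} splits into {A,D} and {E}.
On input q, block {A,D} splits into {A} and {D}.
Refine {B,C,F,G} on symbol p: members go to different blocks, giving {B,G} and {C} and {F}.
On input q, block {B,G} splits into {B} and {G}.
No further refinement is possible. Final partition (7 blocks): {A} | {B} | {E} | {D} | {C} | {F} | {G}.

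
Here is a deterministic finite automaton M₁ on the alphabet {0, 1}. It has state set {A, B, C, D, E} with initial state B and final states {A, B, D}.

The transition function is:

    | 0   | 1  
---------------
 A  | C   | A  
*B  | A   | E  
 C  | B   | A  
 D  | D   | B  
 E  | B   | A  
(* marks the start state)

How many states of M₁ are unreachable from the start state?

BFS from B reaches {A, B, C, E}; the 1 state(s) D are never visited.

1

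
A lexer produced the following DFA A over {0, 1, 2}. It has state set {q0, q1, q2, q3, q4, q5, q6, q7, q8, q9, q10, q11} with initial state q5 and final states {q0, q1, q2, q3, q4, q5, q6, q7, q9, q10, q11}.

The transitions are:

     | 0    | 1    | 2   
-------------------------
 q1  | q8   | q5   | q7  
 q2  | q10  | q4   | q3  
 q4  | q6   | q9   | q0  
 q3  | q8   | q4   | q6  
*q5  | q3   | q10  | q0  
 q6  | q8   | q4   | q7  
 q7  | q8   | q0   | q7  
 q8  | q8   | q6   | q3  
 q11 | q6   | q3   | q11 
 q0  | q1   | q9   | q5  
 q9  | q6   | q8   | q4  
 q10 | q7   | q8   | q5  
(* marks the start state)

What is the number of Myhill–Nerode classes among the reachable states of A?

States {q2,q11} cannot be reached from the start state, so discard them.
Initial partition by acceptance: {q0,q1,q3,q4,q5,q6,q7,q9,q10} | {q8}.
On input 0, block {q0,q1,q3,q4,q5,q6,q7,q9,q10} splits into {q0,q4,q5,q9,q10} and {q1,q3,q6,q7}.
Split {q0,q4,q5,q9,q10} by δ(·,1) → {q0,q4,q5} and {q9,q10}.
Stable partition: {q0,q4,q5} | {q8} | {q1,q3,q6,q7} | {q9,q10} — 4 equivalence classes.

4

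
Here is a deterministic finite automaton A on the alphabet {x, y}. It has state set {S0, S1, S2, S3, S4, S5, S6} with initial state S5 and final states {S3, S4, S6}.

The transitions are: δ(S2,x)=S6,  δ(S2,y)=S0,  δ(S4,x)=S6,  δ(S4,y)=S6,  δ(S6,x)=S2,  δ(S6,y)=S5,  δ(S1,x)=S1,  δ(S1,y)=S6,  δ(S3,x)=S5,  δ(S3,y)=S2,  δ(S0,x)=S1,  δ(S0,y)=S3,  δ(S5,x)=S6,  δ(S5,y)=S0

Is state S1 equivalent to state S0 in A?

Yes

States {S4} cannot be reached from the start state, so discard them.
Start with accepting vs non-accepting: {S3,S6} | {S0,S1,S2,S5}.
Refine {S0,S1,S2,S5} on symbol x: members go to different blocks, giving {S0,S1} and {S2,S5}.
Stable partition: {S3,S6} | {S0,S1} | {S2,S5} — 3 equivalence classes.
S1 and S0 lie in the same block of the stable partition, so they are equivalent — no string distinguishes them.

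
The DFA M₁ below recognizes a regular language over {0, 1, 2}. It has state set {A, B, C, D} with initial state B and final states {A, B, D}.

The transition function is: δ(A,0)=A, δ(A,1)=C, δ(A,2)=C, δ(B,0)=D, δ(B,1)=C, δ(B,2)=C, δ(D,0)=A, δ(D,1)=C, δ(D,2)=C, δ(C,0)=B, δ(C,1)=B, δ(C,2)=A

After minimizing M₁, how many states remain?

2

Initial partition by acceptance: {A,B,D} | {C}.
The partition is now stable with 2 blocks: {A,B,D} | {C}.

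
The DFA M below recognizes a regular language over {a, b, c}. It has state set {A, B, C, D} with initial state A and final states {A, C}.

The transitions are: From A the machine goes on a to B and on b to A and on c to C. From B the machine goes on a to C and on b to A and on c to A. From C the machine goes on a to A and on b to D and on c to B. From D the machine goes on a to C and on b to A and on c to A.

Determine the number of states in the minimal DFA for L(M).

All states are reachable from the start state.
Initial partition by acceptance: {A,C} | {B,D}.
Split {A,C} by δ(·,a) → {A} and {C}.
The partition is now stable with 3 blocks: {A} | {B,D} | {C}.

3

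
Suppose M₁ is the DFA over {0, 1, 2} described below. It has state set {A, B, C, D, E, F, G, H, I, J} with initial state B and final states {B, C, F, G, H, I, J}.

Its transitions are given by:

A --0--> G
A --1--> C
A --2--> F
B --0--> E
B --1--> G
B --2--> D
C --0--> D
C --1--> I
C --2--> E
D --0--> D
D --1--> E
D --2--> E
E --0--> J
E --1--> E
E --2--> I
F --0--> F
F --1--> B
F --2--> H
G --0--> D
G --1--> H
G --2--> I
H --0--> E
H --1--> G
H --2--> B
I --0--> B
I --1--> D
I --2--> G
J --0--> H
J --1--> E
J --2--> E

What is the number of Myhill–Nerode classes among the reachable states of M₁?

7

First remove the unreachable states {A,C,F}; 7 states remain.
Initial partition by acceptance: {B,G,H,I,J} | {D,E}.
Split {B,G,H,I,J} by δ(·,0) → {B,G,H} and {I,J}.
Refine {B,G,H} on symbol 2: members go to different blocks, giving {B} and {G} and {H}.
On input 0, block {D,E} splits into {D} and {E}.
Split {I,J} by δ(·,0) → {I} and {J}.
The partition is now stable with 7 blocks: {B} | {D} | {I} | {G} | {H} | {E} | {J}.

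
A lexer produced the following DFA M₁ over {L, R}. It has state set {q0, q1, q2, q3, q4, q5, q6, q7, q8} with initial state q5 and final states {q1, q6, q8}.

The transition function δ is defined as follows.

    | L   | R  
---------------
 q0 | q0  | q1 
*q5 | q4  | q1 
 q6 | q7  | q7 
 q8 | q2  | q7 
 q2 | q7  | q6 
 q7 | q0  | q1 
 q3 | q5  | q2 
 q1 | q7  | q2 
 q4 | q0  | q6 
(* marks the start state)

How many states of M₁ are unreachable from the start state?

2

Starting at q5 and following transitions, the reachable set is {q0, q1, q2, q4, q5, q6, q7}. That leaves q3, q8 unreachable — 2 in total.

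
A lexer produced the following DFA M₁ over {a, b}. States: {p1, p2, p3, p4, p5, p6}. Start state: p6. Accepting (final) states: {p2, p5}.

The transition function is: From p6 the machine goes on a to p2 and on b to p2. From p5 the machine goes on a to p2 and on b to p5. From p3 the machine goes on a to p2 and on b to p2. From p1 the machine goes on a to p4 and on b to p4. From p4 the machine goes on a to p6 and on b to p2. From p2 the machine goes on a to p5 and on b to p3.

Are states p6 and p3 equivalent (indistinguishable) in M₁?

Reachable states from the start: {p2,p3,p5,p6}. Unreachable: {p1,p4} — drop them.
P0 = {p2,p5} | {p3,p6}.
Refine {p2,p5} on symbol b: members go to different blocks, giving {p2} and {p5}.
The partition is now stable with 3 blocks: {p2} | {p3,p6} | {p5}.
p6 and p3 lie in the same block of the stable partition, so they are equivalent — no string distinguishes them.

Yes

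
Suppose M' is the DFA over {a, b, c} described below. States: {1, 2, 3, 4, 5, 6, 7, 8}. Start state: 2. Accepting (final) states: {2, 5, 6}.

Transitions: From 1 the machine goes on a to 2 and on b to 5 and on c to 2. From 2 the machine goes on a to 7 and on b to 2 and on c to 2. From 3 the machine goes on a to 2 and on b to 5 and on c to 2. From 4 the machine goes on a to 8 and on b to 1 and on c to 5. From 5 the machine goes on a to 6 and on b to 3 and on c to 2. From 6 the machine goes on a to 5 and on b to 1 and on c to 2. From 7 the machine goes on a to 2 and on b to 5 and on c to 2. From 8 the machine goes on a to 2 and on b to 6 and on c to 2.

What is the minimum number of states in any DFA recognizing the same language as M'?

Reachable states from the start: {1,2,3,5,6,7}. Unreachable: {4,8} — drop them.
Start with accepting vs non-accepting: {2,5,6} | {1,3,7}.
On input a, block {2,5,6} splits into {5,6} and {2}.
No further refinement is possible. Final partition (3 blocks): {5,6} | {1,3,7} | {2}.

3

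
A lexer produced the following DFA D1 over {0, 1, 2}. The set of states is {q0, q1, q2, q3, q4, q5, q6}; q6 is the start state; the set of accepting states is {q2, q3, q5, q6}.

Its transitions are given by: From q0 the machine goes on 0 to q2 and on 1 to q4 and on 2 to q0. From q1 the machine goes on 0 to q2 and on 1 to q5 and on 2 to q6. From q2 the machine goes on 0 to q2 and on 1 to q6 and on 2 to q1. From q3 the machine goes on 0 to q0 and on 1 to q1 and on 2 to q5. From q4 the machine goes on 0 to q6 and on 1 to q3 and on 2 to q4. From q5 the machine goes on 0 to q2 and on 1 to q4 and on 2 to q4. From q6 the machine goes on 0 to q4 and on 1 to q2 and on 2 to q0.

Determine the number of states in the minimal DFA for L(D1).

Every state is reachable, so we keep all 7.
P0 = {q2,q3,q5,q6} | {q0,q1,q4}.
Refine {q2,q3,q5,q6} on symbol 0: members go to different blocks, giving {q2,q5} and {q3,q6}.
Split {q2,q5} by δ(·,1) → {q2} and {q5}.
Split {q0,q1,q4} by δ(·,0) → {q0,q1} and {q4}.
On input 1, block {q0,q1} splits into {q0} and {q1}.
Refine {q3,q6} on symbol 0: members go to different blocks, giving {q3} and {q6}.
No further refinement is possible. Final partition (7 blocks): {q2} | {q0} | {q3} | {q5} | {q4} | {q1} | {q6}.

7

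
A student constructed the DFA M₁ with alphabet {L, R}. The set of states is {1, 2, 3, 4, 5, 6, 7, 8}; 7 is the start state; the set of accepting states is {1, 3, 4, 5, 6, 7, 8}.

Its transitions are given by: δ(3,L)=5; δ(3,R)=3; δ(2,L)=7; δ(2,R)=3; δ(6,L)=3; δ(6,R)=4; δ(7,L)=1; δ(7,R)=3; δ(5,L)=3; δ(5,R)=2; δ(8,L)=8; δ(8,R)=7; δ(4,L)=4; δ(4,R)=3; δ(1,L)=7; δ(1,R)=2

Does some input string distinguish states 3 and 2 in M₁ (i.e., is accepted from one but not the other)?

Reachable states from the start: {1,2,3,5,7}. Unreachable: {4,6,8} — drop them.
Start with accepting vs non-accepting: {1,3,5,7} | {2}.
Split {1,3,5,7} by δ(·,R) → {1,5} and {3,7}.
Stable partition: {1,5} | {2} | {3,7} — 3 equivalence classes.
3 and 2 end up in different blocks, so they are distinguishable. For instance, the string 'ε' is accepted from only 3.

Yes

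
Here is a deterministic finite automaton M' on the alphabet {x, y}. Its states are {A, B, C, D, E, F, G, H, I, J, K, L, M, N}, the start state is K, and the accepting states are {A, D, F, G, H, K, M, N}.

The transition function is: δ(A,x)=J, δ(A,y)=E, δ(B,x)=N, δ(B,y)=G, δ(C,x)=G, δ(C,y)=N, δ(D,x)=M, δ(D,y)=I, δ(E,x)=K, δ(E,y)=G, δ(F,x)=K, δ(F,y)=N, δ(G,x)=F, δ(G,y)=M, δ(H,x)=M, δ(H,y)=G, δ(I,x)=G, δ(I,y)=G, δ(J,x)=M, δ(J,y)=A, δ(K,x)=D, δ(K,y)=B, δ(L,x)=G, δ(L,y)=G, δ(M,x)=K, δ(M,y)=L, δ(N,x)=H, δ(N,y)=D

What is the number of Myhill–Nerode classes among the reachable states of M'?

States {A,C,E,J} cannot be reached from the start state, so discard them.
P0 = {D,F,G,H,K,M,N} | {B,I,L}.
Refine {D,F,G,H,K,M,N} on symbol y: members go to different blocks, giving {F,G,H,N} and {D,K,M}.
On input x, block {F,G,H,N} splits into {F,H} and {G,N}.
Stable partition: {F,H} | {B,I,L} | {D,K,M} | {G,N} — 4 equivalence classes.

4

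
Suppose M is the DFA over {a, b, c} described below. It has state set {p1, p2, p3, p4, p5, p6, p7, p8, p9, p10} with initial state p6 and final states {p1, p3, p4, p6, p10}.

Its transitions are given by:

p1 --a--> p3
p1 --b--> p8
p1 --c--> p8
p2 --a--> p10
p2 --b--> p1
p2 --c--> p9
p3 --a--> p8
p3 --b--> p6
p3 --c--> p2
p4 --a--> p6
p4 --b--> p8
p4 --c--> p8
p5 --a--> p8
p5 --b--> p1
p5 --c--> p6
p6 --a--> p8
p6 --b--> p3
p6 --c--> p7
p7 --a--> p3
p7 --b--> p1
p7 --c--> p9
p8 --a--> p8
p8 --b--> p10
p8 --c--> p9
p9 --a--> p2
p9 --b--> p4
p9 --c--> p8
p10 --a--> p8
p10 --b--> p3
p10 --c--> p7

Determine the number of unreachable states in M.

Starting at p6 and following transitions, the reachable set is {p1, p2, p3, p4, p6, p7, p8, p9, p10}. That leaves p5 unreachable — 1 in total.

1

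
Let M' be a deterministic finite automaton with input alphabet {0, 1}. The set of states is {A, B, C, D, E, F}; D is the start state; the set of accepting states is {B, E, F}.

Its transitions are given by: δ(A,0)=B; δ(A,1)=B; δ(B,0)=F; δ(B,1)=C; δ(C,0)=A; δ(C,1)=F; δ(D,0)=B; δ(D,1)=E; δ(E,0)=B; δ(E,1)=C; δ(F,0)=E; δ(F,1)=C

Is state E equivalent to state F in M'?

Every state is reachable, so we keep all 6.
Initial partition by acceptance: {B,E,F} | {A,C,D}.
Refine {A,C,D} on symbol 0: members go to different blocks, giving {A,D} and {C}.
No further refinement is possible. Final partition (3 blocks): {B,E,F} | {A,D} | {C}.
E and F lie in the same block of the stable partition, so they are equivalent — no string distinguishes them.

Yes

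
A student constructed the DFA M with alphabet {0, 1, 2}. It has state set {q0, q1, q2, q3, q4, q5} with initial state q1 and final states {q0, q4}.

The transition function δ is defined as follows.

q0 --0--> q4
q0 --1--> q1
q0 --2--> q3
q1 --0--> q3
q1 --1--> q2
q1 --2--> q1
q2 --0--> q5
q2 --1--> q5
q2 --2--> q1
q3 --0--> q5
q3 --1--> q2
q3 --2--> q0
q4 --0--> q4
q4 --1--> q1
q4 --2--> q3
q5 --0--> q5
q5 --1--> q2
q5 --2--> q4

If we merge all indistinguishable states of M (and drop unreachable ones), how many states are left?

All states are reachable from the start state.
P0 = {q0,q4} | {q1,q2,q3,q5}.
Split {q1,q2,q3,q5} by δ(·,2) → {q1,q2} and {q3,q5}.
On input 1, block {q1,q2} splits into {q1} and {q2}.
No further refinement is possible. Final partition (4 blocks): {q0,q4} | {q1} | {q3,q5} | {q2}.

4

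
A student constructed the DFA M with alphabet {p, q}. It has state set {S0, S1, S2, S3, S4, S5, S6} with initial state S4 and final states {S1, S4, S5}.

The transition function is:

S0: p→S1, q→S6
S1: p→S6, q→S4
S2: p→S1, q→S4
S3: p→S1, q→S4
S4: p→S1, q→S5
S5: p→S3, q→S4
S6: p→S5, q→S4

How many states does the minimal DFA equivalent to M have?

States {S0,S2} cannot be reached from the start state, so discard them.
Start with accepting vs non-accepting: {S1,S4,S5} | {S3,S6}.
On input p, block {S1,S4,S5} splits into {S1,S5} and {S4}.
Stable partition: {S1,S5} | {S3,S6} | {S4} — 3 equivalence classes.

3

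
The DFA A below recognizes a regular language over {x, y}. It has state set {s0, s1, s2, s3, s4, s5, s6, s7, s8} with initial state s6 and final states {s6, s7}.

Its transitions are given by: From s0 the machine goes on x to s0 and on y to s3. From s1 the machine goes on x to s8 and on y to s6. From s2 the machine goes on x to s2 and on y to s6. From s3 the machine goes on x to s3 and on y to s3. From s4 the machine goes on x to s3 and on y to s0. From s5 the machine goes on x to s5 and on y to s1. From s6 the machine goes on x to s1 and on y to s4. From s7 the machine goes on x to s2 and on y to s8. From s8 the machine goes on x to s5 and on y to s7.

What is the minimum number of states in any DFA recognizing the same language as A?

7

All states are reachable from the start state.
P0 = {s6,s7} | {s0,s1,s2,s3,s4,s5,s8}.
Refine {s0,s1,s2,s3,s4,s5,s8} on symbol y: members go to different blocks, giving {s0,s3,s4,s5} and {s1,s2,s8}.
On input y, block {s6,s7} splits into {s6} and {s7}.
Split {s0,s3,s4,s5} by δ(·,y) → {s0,s3,s4} and {s5}.
Split {s1,s2,s8} by δ(·,x) → {s1,s2} and {s8}.
Split {s1,s2} by δ(·,x) → {s1} and {s2}.
No further refinement is possible. Final partition (7 blocks): {s6} | {s0,s3,s4} | {s1} | {s7} | {s5} | {s8} | {s2}.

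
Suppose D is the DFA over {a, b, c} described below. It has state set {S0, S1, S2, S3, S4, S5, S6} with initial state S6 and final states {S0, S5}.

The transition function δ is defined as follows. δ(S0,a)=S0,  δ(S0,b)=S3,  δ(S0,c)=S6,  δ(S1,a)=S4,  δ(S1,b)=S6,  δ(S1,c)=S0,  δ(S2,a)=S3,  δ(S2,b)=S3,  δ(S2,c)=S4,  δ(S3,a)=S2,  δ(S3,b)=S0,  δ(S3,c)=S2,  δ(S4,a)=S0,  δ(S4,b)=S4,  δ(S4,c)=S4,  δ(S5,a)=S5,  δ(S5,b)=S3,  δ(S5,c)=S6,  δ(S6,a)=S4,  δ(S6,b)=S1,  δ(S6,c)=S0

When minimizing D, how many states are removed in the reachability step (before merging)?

1

Starting at S6 and following transitions, the reachable set is {S0, S1, S2, S3, S4, S6}. That leaves S5 unreachable — 1 in total.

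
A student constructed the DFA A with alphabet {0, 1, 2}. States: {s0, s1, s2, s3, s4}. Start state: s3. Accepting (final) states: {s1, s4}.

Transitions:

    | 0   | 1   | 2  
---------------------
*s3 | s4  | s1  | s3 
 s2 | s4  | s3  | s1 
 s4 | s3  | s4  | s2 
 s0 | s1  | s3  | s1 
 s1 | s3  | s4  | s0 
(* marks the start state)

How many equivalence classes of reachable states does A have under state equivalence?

Start with accepting vs non-accepting: {s1,s4} | {s0,s2,s3}.
Refine {s0,s2,s3} on symbol 1: members go to different blocks, giving {s0,s2} and {s3}.
No further refinement is possible. Final partition (3 blocks): {s1,s4} | {s0,s2} | {s3}.

3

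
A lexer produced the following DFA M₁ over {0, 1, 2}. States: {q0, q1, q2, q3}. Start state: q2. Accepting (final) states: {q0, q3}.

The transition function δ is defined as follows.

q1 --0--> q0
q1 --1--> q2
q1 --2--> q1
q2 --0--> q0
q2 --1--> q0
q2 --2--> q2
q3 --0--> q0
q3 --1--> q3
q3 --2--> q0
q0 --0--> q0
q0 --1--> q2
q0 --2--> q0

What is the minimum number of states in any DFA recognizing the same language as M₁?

2

First remove the unreachable states {q1,q3}; 2 states remain.
Start with accepting vs non-accepting: {q0} | {q2}.
The partition is now stable with 2 blocks: {q0} | {q2}.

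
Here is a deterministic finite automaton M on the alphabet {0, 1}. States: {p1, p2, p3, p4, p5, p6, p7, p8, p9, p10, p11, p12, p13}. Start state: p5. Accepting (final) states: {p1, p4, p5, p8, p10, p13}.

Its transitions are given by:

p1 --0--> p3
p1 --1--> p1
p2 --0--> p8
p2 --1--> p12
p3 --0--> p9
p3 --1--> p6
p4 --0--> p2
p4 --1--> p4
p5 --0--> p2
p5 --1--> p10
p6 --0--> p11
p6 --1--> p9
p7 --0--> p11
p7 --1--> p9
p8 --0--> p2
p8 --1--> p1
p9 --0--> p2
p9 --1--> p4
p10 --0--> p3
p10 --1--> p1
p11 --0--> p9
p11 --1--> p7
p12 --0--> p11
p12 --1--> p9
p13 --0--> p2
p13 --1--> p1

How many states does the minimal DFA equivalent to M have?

7

States {p13} cannot be reached from the start state, so discard them.
Start with accepting vs non-accepting: {p1,p4,p5,p8,p10} | {p2,p3,p6,p7,p9,p11,p12}.
Split {p2,p3,p6,p7,p9,p11,p12} by δ(·,0) → {p3,p6,p7,p9,p11,p12} and {p2}.
Refine {p1,p4,p5,p8,p10} on symbol 0: members go to different blocks, giving {p4,p5,p8} and {p1,p10}.
On input 1, block {p4,p5,p8} splits into {p5,p8} and {p4}.
Refine {p3,p6,p7,p9,p11,p12} on symbol 0: members go to different blocks, giving {p3,p6,p7,p11,p12} and {p9}.
Refine {p3,p6,p7,p11,p12} on symbol 0: members go to different blocks, giving {p6,p7,p12} and {p3,p11}.
No further refinement is possible. Final partition (7 blocks): {p5,p8} | {p6,p7,p12} | {p2} | {p1,p10} | {p4} | {p9} | {p3,p11}.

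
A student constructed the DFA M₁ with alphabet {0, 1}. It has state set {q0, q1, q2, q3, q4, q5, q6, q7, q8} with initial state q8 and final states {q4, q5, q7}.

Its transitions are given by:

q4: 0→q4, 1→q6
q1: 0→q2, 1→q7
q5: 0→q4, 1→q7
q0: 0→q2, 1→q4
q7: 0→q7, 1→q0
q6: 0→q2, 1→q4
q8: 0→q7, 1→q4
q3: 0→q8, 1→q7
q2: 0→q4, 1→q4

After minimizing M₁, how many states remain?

First remove the unreachable states {q1,q3,q5}; 6 states remain.
Initial partition by acceptance: {q4,q7} | {q0,q2,q6,q8}.
Refine {q0,q2,q6,q8} on symbol 0: members go to different blocks, giving {q0,q6} and {q2,q8}.
The partition is now stable with 3 blocks: {q4,q7} | {q0,q6} | {q2,q8}.

3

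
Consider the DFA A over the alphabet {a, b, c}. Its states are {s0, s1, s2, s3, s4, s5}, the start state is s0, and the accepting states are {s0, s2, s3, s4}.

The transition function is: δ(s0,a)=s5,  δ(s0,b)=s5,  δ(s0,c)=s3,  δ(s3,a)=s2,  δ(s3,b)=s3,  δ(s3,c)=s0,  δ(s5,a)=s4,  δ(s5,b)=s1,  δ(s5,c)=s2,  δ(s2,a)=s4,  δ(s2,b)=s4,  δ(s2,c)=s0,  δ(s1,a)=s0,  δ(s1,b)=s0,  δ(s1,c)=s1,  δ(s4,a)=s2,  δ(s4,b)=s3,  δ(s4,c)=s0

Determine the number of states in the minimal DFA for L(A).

All states are reachable from the start state.
P0 = {s0,s2,s3,s4} | {s1,s5}.
Split {s0,s2,s3,s4} by δ(·,a) → {s2,s3,s4} and {s0}.
Refine {s1,s5} on symbol a: members go to different blocks, giving {s1} and {s5}.
Stable partition: {s2,s3,s4} | {s1} | {s0} | {s5} — 4 equivalence classes.

4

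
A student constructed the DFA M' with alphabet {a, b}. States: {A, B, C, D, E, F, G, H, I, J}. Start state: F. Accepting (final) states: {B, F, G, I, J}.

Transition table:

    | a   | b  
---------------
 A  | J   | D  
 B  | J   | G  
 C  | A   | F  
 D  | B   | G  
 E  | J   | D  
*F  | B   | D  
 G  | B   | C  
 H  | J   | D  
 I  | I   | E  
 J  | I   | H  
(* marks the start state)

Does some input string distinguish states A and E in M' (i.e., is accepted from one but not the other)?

No

Every state is reachable, so we keep all 10.
Initial partition by acceptance: {B,F,G,I,J} | {A,C,D,E,H}.
Refine {B,F,G,I,J} on symbol b: members go to different blocks, giving {F,G,I,J} and {B}.
Split {F,G,I,J} by δ(·,a) → {F,G} and {I,J}.
Refine {A,C,D,E,H} on symbol a: members go to different blocks, giving {A,E,H} and {C} and {D}.
Refine {F,G} on symbol b: members go to different blocks, giving {F} and {G}.
No further refinement is possible. Final partition (7 blocks): {F} | {A,E,H} | {B} | {I,J} | {C} | {D} | {G}.
A and E lie in the same block of the stable partition, so they are equivalent — no string distinguishes them.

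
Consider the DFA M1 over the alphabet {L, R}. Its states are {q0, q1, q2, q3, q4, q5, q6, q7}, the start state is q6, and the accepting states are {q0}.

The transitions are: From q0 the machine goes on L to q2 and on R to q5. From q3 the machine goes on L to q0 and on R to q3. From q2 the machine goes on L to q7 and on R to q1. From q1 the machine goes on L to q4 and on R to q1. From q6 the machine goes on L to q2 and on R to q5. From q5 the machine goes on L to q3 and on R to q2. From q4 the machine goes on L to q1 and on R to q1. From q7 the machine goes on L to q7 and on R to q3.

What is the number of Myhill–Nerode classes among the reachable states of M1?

All states are reachable from the start state.
P0 = {q0} | {q1,q2,q3,q4,q5,q6,q7}.
On input L, block {q1,q2,q3,q4,q5,q6,q7} splits into {q1,q2,q4,q5,q6,q7} and {q3}.
Refine {q1,q2,q4,q5,q6,q7} on symbol L: members go to different blocks, giving {q1,q2,q4,q6,q7} and {q5}.
Split {q1,q2,q4,q6,q7} by δ(·,R) → {q1,q2,q4} and {q6} and {q7}.
Refine {q1,q2,q4} on symbol L: members go to different blocks, giving {q1,q4} and {q2}.
Stable partition: {q0} | {q1,q4} | {q3} | {q5} | {q6} | {q7} | {q2} — 7 equivalence classes.

7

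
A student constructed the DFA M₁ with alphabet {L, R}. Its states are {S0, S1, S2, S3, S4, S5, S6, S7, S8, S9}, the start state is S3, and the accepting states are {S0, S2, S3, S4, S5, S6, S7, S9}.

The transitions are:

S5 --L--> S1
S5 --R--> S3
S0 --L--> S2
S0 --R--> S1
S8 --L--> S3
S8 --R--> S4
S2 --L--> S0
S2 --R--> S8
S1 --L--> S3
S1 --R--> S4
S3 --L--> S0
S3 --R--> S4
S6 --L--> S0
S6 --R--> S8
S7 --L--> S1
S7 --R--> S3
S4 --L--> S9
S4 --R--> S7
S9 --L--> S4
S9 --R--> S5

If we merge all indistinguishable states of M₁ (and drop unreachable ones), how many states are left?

First remove the unreachable states {S6}; 9 states remain.
Start with accepting vs non-accepting: {S0,S2,S3,S4,S5,S7,S9} | {S1,S8}.
On input L, block {S0,S2,S3,S4,S5,S7,S9} splits into {S0,S2,S3,S4,S9} and {S5,S7}.
Refine {S0,S2,S3,S4,S9} on symbol R: members go to different blocks, giving {S0,S2} and {S4,S9} and {S3}.
Stable partition: {S0,S2} | {S1,S8} | {S5,S7} | {S4,S9} | {S3} — 5 equivalence classes.

5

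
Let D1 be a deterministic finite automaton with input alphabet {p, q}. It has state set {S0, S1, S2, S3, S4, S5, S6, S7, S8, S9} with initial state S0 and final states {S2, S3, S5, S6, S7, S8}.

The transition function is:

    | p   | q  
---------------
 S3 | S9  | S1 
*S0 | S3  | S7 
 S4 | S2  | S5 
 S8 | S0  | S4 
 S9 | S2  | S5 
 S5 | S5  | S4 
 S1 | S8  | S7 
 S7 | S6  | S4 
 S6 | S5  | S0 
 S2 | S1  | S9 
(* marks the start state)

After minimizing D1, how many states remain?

Initial partition by acceptance: {S2,S3,S5,S6,S7,S8} | {S0,S1,S4,S9}.
Split {S2,S3,S5,S6,S7,S8} by δ(·,p) → {S2,S3,S8} and {S5,S6,S7}.
Stable partition: {S2,S3,S8} | {S0,S1,S4,S9} | {S5,S6,S7} — 3 equivalence classes.

3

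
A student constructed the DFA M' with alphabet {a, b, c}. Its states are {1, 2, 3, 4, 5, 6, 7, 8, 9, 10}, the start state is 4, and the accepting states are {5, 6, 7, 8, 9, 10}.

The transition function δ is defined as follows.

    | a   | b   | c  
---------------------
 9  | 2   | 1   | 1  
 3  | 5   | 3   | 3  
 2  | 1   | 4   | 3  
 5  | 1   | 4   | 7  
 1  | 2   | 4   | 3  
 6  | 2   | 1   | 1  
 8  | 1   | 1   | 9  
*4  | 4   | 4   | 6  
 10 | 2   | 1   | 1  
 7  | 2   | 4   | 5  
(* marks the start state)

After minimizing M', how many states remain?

Reachable states from the start: {1,2,3,4,5,6,7}. Unreachable: {8,9,10} — drop them.
P0 = {5,6,7} | {1,2,3,4}.
Split {5,6,7} by δ(·,c) → {5,7} and {6}.
On input a, block {1,2,3,4} splits into {1,2,4} and {3}.
On input c, block {1,2,4} splits into {1,2} and {4}.
The partition is now stable with 5 blocks: {5,7} | {1,2} | {6} | {3} | {4}.

5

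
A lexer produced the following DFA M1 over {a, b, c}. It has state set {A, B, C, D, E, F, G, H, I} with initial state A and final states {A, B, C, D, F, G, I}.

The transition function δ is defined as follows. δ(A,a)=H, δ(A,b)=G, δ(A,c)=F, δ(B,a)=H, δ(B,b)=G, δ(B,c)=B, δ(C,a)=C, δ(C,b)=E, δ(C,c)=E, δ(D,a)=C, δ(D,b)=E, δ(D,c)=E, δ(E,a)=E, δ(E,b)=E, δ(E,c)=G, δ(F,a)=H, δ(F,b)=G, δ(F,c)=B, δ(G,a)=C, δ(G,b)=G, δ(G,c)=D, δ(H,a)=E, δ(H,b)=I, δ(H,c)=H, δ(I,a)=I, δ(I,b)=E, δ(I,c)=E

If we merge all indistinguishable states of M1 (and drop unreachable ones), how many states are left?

Every state is reachable, so we keep all 9.
Initial partition by acceptance: {A,B,C,D,F,G,I} | {E,H}.
Split {A,B,C,D,F,G,I} by δ(·,a) → {C,D,G,I} and {A,B,F}.
Split {C,D,G,I} by δ(·,b) → {C,D,I} and {G}.
On input b, block {E,H} splits into {E} and {H}.
No further refinement is possible. Final partition (5 blocks): {C,D,I} | {E} | {A,B,F} | {G} | {H}.

5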